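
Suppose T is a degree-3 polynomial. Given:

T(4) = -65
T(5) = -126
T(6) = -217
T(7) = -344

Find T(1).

-2

Write T(n) = an³ + bn² + cn + d; the 4 given values yield a linear system in the 4 coefficients.
Solving, T(n) = -n³ - 1.
Then T(1) = -2.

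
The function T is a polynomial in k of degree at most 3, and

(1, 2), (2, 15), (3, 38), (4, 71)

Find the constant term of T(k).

First differences: 13, 23, 33. Second differences: 10, 10.
Level-2 differences are constant, so T has degree 2.
Fitting a degree-2 polynomial gives T(k) = 5k² - 2k - 1.
The constant term is T(0) = -1.

-1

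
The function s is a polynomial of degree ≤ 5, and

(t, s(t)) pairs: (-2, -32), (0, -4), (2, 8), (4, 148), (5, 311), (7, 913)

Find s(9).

2003

Write s(t) = at^5 + bt^4 + ct³ + dt² + et + p; the 6 given values yield a linear system in the 6 coefficients.
Solving, the top 2 coefficients vanish, and s(t) = 3t³ - 2t² - 2t - 4.
Then s(9) = 2003.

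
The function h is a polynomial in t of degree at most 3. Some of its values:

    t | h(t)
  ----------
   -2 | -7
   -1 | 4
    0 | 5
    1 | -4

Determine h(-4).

First differences: 11, 1, -9. Second differences: -10, -10.
Level-2 differences are constant, so h has degree 2.
Fitting a degree-2 polynomial gives h(t) = -5t² - 4t + 5.
Then h(-4) = -59.

-59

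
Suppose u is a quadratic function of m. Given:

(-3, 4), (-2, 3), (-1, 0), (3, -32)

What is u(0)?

-5

Write u(m) = am² + bm + c; the 4 given values yield a linear system in the 3 coefficients.
Solving, u(m) = -m² - 6m - 5.
The constant term is u(0) = -5.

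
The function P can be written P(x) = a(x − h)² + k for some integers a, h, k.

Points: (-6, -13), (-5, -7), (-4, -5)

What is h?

-4

First differences 6, 2; second difference -4 = 2a, so a = -2.
Expanding, the x-coefficient is −2ah = 4h; matching it to the data gives h = -4, and then k = -5.
So P(x) = -2(x + 4)² − 5.
Hence h = -4.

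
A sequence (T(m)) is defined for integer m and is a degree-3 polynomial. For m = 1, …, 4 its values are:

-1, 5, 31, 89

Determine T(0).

1

Write T(m) = am³ + bm² + cm + d; the 4 given values yield a linear system in the 4 coefficients.
Solving, T(m) = 2m³ - 2m² - 2m + 1.
Then T(0) = 1.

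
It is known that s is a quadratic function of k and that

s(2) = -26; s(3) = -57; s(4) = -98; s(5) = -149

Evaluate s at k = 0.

6

First differences: -31, -41, -51. Second differences: -10, -10.
Level-2 differences are constant, so s has degree 2.
Fitting a degree-2 polynomial gives s(k) = -5k² - 6k + 6.
Then s(0) = 6.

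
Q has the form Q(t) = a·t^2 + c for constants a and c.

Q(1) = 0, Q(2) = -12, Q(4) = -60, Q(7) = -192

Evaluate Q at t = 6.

-140

From Q(1) = 0 and Q(2) = -12: 1a + c = 0 and 4a + c = -12.
Subtracting: 3a = -12, so a = -4; then c = 0 − (-4)·1 = 4.
So Q(t) = -4t² + 4, and Q(6) = -140.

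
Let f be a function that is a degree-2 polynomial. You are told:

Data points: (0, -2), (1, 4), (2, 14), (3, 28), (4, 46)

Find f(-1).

-4

First differences: 6, 10, 14, 18. Second differences: 4, 4, 4.
Level-2 differences are constant, so f has degree 2.
Fitting a degree-2 polynomial gives f(t) = 2t² + 4t - 2.
Then f(-1) = -4.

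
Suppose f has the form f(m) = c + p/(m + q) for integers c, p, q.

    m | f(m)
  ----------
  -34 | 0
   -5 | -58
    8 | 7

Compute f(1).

(f(m) − c)(m + q) = p for each data point; the three points give a linear system in c and q, then p follows.
Solving: c = 2, q = 4, p = 60, so f(m) = 2 + 60/(m + 4).
Then f(1) = 2 + 60/5 = 14.

14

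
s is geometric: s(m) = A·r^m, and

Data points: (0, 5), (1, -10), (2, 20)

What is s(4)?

Consecutive ratio: -10/5 = -2, and 20/(-10) = -2, so r = -2.
Then A·(-2)^0 = 5 gives A = 5, and s(m) = 5·(-2)^m.
s(4) = 5·(-2)^4 = 80.

80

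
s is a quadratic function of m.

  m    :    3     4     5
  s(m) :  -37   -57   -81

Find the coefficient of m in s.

-6

Write s(m) = am² + bm + c; the 3 given values yield a linear system in the 3 coefficients.
Solving, s(m) = -2m² - 6m - 1.
The coefficient of m is -6.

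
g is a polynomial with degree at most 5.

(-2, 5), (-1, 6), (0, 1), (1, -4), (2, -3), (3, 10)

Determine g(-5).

-94

First differences: 1, -5, -5, 1, 13. Second differences: -6, 0, 6, 12. Third differences: 6, 6, 6.
Level-3 differences are constant, so g has degree 3.
Fitting a degree-3 polynomial gives g(t) = t³ - 6t + 1.
Then g(-5) = -94.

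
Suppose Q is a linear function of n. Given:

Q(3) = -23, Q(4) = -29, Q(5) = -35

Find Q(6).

-41

First differences: -6, -6.
Level-1 differences are constant, so Q has degree 1.
Fitting a degree-1 polynomial gives Q(n) = -6n - 5.
Then Q(6) = -41.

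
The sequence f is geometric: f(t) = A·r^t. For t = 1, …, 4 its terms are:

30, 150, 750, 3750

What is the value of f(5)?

Consecutive ratio: 150/30 = 5, and 750/150 = 5, so r = 5.
Then A·5^1 = 30 gives A = 6, and f(t) = 6·5^t.
f(5) = 6·5^5 = 18750.

18750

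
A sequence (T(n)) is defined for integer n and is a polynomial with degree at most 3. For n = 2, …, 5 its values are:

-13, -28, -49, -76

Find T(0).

-1

First differences: -15, -21, -27. Second differences: -6, -6.
Level-2 differences are constant, so T has degree 2.
Fitting a degree-2 polynomial gives T(n) = -3n² - 1.
Then T(0) = -1.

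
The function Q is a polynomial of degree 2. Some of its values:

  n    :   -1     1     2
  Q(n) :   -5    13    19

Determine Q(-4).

-47

Write Q(n) = an² + bn + c; the 3 given values yield a linear system in the 3 coefficients.
Solving, Q(n) = -n² + 9n + 5.
Then Q(-4) = -47.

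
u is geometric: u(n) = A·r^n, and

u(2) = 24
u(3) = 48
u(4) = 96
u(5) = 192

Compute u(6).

384

Consecutive ratio: 48/24 = 2, and 96/48 = 2, so r = 2.
Then A·2^2 = 24 gives A = 6, and u(n) = 6·2^n.
u(6) = 6·2^6 = 384.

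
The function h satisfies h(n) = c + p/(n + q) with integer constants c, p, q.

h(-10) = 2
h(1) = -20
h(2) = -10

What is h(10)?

(h(n) − c)(n + q) = p for each data point; the three points give a linear system in c and q, then p follows.
Solving: c = 0, q = 0, p = -20, so h(n) = -20/(n + 0).
Then h(10) = 0 − 20/10 = -2.

-2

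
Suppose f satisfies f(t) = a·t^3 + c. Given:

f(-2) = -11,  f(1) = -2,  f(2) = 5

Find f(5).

122

From f(-2) = -11 and f(1) = -2: -8a + c = -11 and 1a + c = -2.
Subtracting: 9a = 9, so a = 1; then c = -11 − 1·(-8) = -3.
So f(t) = 1t³ − 3, and f(5) = 122.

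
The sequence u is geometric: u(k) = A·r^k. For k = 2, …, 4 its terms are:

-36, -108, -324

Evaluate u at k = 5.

Consecutive ratio: -108/(-36) = 3, and -324/(-108) = 3, so r = 3.
Then A·3^2 = -36 gives A = -4, and u(k) = -4·3^k.
u(5) = -4·3^5 = -972.

-972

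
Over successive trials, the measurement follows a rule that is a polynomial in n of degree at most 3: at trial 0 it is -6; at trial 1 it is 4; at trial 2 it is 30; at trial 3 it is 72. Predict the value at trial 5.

204

Write the value at n as f(n).
First differences: 10, 26, 42. Second differences: 16, 16.
Level-2 differences are constant, so f has degree 2.
Fitting a degree-2 polynomial gives f(n) = 8n² + 2n - 6.
Then f(5) = 204.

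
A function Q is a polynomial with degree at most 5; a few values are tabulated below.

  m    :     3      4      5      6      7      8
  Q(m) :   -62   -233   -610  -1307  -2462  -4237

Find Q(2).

-7

First differences: -171, -377, -697, -1155, -1775. Second differences: -206, -320, -458, -620. Third differences: -114, -138, -162. Fourth differences: -24, -24.
Level-4 differences are constant, so Q has degree 4.
Fitting a degree-4 polynomial gives Q(m) = -m^4 - m³ + 6m² - m - 5.
Then Q(2) = -7.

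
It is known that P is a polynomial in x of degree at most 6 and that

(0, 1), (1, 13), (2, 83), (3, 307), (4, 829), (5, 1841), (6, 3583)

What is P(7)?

6343

First differences: 12, 70, 224, 522, 1012, 1742. Second differences: 58, 154, 298, 490, 730. Third differences: 96, 144, 192, 240. Fourth differences: 48, 48, 48.
Level-4 differences are constant, so P has degree 4.
Fitting a degree-4 polynomial gives P(x) = 2x^4 + 4x³ + 3x² + 3x + 1.
Then P(7) = 6343.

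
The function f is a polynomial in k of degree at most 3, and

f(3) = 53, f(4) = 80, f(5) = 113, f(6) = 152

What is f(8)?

248

First differences: 27, 33, 39. Second differences: 6, 6.
Level-2 differences are constant, so f has degree 2.
Fitting a degree-2 polynomial gives f(k) = 3k² + 6k + 8.
Then f(8) = 248.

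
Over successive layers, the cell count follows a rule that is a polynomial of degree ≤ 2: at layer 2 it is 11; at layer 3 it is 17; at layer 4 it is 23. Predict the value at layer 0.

Write the value at k as g(k).
First differences: 6, 6.
Level-1 differences are constant, so g has degree 1.
Fitting a degree-1 polynomial gives g(k) = 6k - 1.
Then g(0) = -1.

-1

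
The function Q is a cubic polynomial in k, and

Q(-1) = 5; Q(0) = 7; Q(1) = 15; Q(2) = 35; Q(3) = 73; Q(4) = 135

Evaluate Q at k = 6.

First differences: 2, 8, 20, 38, 62. Second differences: 6, 12, 18, 24. Third differences: 6, 6, 6.
Level-3 differences are constant, so Q has degree 3.
Fitting a degree-3 polynomial gives Q(k) = k³ + 3k² + 4k + 7.
Then Q(6) = 355.

355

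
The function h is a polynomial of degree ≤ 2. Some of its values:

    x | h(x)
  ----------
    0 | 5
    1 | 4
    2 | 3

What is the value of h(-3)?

8

First differences: -1, -1.
Level-1 differences are constant, so h has degree 1.
Fitting a degree-1 polynomial gives h(x) = -x + 5.
Then h(-3) = 8.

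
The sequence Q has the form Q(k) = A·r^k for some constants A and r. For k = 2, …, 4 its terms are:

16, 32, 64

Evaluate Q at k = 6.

Consecutive ratio: 32/16 = 2, and 64/32 = 2, so r = 2.
Then A·2^2 = 16 gives A = 4, and Q(k) = 4·2^k.
Q(6) = 4·2^6 = 256.

256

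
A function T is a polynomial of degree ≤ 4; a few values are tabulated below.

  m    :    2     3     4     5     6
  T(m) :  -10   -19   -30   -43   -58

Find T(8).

-94

First differences: -9, -11, -13, -15. Second differences: -2, -2, -2.
Level-2 differences are constant, so T has degree 2.
Fitting a degree-2 polynomial gives T(m) = -m² - 4m + 2.
Then T(8) = -94.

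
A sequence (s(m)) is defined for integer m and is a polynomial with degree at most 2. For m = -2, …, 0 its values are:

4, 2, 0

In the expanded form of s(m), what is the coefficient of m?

-2

Write s(m) = am² + bm + c; the 3 given values yield a linear system in the 3 coefficients.
Solving, the leading coefficient vanishes, and s(m) = -2m.
The coefficient of m is -2.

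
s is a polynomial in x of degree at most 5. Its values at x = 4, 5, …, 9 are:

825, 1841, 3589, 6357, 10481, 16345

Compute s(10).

First differences: 1016, 1748, 2768, 4124, 5864. Second differences: 732, 1020, 1356, 1740. Third differences: 288, 336, 384. Fourth differences: 48, 48.
Level-4 differences are constant, so s has degree 4.
Fitting a degree-4 polynomial gives s(x) = 2x^4 + 4x³ + 4x² - 2x + 1.
Then s(10) = 24381.

24381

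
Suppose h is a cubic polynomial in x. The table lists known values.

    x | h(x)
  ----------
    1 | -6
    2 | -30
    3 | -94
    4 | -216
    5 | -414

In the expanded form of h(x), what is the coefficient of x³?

First differences: -24, -64, -122, -198. Second differences: -40, -58, -76. Third differences: -18, -18.
Level-3 differences are constant, so h has degree 3.
Fitting a degree-3 polynomial gives h(x) = -3x³ - 2x² + 3x - 4.
The coefficient of x³ is -3.

-3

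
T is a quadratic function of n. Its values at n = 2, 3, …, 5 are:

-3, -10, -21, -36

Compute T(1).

0

First differences: -7, -11, -15. Second differences: -4, -4.
Level-2 differences are constant, so T has degree 2.
Fitting a degree-2 polynomial gives T(n) = -2n² + 3n - 1.
Then T(1) = 0.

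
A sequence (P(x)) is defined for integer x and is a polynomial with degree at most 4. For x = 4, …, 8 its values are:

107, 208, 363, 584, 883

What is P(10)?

1763

First differences: 101, 155, 221, 299. Second differences: 54, 66, 78. Third differences: 12, 12.
Level-3 differences are constant, so P has degree 3.
Fitting a degree-3 polynomial gives P(x) = 2x³ - 3x² + 6x + 3.
Then P(10) = 1763.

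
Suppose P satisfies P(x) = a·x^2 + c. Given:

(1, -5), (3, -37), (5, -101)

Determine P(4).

From P(1) = -5 and P(3) = -37: 1a + c = -5 and 9a + c = -37.
Subtracting: 8a = -32, so a = -4; then c = -5 − (-4)·1 = -1.
So P(x) = -4x² − 1, and P(4) = -65.

-65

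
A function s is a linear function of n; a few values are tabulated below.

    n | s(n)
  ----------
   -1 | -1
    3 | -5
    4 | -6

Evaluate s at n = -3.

1

Write s(n) = an + b; the 3 given values yield a linear system in the 2 coefficients.
Solving, s(n) = -n - 2.
Then s(-3) = 1.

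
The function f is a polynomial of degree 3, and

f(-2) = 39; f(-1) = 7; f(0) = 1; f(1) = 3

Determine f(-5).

471

Write f(t) = at³ + bt² + ct + d; the 4 given values yield a linear system in the 4 coefficients.
Solving, f(t) = -3t³ + 4t² + t + 1.
Then f(-5) = 471.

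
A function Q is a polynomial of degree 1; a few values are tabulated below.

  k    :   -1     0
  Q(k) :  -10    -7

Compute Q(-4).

-19

Write Q(k) = ak + b; the 2 given values yield a linear system in the 2 coefficients.
Solving, Q(k) = 3k - 7.
Then Q(-4) = -19.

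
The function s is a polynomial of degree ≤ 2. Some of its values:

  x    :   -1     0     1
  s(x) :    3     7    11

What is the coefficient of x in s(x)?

First differences: 4, 4.
Level-1 differences are constant, so s has degree 1.
Fitting a degree-1 polynomial gives s(x) = 4x + 7.
The coefficient of x is 4.

4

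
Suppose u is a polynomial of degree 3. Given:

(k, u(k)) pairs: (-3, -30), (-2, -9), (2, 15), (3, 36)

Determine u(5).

Write u(k) = ak³ + bk² + ck + d; the 4 given values yield a linear system in the 4 coefficients.
Solving, u(k) = k³ + 2k + 3.
Then u(5) = 138.

138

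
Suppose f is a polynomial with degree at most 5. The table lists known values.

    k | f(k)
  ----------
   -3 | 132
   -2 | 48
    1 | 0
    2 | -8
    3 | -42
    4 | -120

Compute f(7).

Write f(k) = ak^5 + bk^4 + ck³ + dk² + ek + p; the 6 given values yield a linear system in the 6 coefficients.
Solving, the top 2 coefficients vanish, and f(k) = -3k³ + 5k² - 2k.
Then f(7) = -798.

-798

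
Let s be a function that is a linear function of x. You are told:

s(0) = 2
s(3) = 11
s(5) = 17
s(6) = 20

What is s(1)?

Write s(x) = ax + b; the 4 given values yield a linear system in the 2 coefficients.
Solving, s(x) = 3x + 2.
Then s(1) = 5.

5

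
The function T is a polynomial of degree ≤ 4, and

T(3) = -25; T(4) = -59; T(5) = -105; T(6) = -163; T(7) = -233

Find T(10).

-515

Write T(t) = at^4 + bt³ + ct² + dt + e; the 5 given values yield a linear system in the 5 coefficients.
Solving, the top 2 coefficients vanish, and T(t) = -6t² + 8t + 5.
Then T(10) = -515.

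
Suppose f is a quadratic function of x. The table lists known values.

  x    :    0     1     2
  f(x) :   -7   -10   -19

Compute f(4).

Write f(x) = ax² + bx + c; the 3 given values yield a linear system in the 3 coefficients.
Solving, f(x) = -3x² - 7.
Then f(4) = -55.

-55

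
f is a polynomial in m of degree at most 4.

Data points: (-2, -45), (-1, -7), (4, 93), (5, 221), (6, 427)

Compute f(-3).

-131

Write f(m) = am^4 + bm³ + cm² + dm + e; the 5 given values yield a linear system in the 5 coefficients.
Solving, the leading coefficient vanishes, and f(m) = 3m³ - 6m² - m + 1.
Then f(-3) = -131.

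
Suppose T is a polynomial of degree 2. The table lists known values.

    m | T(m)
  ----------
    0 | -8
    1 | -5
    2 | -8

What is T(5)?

Write T(m) = am² + bm + c; the 3 given values yield a linear system in the 3 coefficients.
Solving, T(m) = -3m² + 6m - 8.
Then T(5) = -53.

-53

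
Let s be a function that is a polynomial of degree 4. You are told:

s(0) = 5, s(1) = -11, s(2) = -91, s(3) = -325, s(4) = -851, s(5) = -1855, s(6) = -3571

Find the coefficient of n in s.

-2

Write s(n) = an^4 + bn³ + cn² + dn + e; the 7 given values yield a linear system in the 5 coefficients.
Solving, s(n) = -2n^4 - 3n³ - 9n² - 2n + 5.
The coefficient of n is -2.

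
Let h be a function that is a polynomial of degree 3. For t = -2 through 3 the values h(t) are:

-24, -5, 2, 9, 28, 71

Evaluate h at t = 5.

First differences: 19, 7, 7, 19, 43. Second differences: -12, 0, 12, 24. Third differences: 12, 12, 12.
Level-3 differences are constant, so h has degree 3.
Fitting a degree-3 polynomial gives h(t) = 2t³ + 5t + 2.
Then h(5) = 277.

277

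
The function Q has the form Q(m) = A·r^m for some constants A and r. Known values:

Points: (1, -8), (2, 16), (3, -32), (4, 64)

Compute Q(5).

Consecutive ratio: 16/(-8) = -2, and -32/16 = -2, so r = -2.
Then A·(-2)^1 = -8 gives A = 4, and Q(m) = 4·(-2)^m.
Q(5) = 4·(-2)^5 = -128.

-128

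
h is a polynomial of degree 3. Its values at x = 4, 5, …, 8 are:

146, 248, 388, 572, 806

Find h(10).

Write h(x) = ax³ + bx² + cx + d; the 5 given values yield a linear system in the 4 coefficients.
Solving, h(x) = x³ + 4x² + 5x - 2.
Then h(10) = 1448.

1448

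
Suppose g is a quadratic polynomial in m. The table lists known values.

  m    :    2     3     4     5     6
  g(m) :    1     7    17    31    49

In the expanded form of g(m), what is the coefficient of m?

First differences: 6, 10, 14, 18. Second differences: 4, 4, 4.
Level-2 differences are constant, so g has degree 2.
Fitting a degree-2 polynomial gives g(m) = 2m² - 4m + 1.
The coefficient of m is -4.

-4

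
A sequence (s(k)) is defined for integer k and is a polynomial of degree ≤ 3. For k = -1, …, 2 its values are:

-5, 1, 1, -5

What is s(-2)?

First differences: 6, 0, -6. Second differences: -6, -6.
Level-2 differences are constant, so s has degree 2.
Fitting a degree-2 polynomial gives s(k) = -3k² + 3k + 1.
Then s(-2) = -17.

-17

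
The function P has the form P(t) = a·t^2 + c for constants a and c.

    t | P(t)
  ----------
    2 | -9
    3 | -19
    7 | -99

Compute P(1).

-3

From P(2) = -9 and P(3) = -19: 4a + c = -9 and 9a + c = -19.
Subtracting: 5a = -10, so a = -2; then c = -9 − (-2)·4 = -1.
So P(t) = -2t² − 1, and P(1) = -3.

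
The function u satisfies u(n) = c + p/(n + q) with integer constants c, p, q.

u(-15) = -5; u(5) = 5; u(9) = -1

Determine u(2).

(u(n) − c)(n + q) = p for each data point; the three points give a linear system in c and q, then p follows.
Solving: c = -4, q = -3, p = 18, so u(n) = -4 + 18/(n − 3).
Then u(2) = -4 + 18/(-1) = -22.

-22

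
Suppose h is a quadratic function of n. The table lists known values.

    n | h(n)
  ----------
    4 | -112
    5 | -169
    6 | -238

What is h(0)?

Write h(n) = an² + bn + c; the 3 given values yield a linear system in the 3 coefficients.
Solving, h(n) = -6n² - 3n - 4.
The constant term is h(0) = -4.

-4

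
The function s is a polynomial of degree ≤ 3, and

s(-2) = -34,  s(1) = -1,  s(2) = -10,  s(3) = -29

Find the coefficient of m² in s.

-5

Write s(m) = am³ + bm² + cm + d; the 4 given values yield a linear system in the 4 coefficients.
Solving, the leading coefficient vanishes, and s(m) = -5m² + 6m - 2.
The coefficient of m² is -5.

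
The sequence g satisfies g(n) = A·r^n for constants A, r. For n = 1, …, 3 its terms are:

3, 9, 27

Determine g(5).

243

Consecutive ratio: 9/3 = 3, and 27/9 = 3, so r = 3.
Then A·3^1 = 3 gives A = 1, and g(n) = 1·3^n.
g(5) = 1·3^5 = 243.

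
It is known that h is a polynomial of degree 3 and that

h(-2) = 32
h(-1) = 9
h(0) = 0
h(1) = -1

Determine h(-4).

Write h(m) = am³ + bm² + cm + d; the 4 given values yield a linear system in the 4 coefficients.
Solving, h(m) = -m³ + 4m² - 4m.
Then h(-4) = 144.

144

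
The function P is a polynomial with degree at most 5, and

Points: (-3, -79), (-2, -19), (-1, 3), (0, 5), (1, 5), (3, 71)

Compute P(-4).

-195

Write P(k) = ak^5 + bk^4 + ck³ + dk² + ek + p; the 6 given values yield a linear system in the 6 coefficients.
Solving, the top 2 coefficients vanish, and P(k) = 3k³ - k² - 2k + 5.
Then P(-4) = -195.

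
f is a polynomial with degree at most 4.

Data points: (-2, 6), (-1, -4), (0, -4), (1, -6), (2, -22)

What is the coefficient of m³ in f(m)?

-2

First differences: -10, 0, -2, -16. Second differences: 10, -2, -14. Third differences: -12, -12.
Level-3 differences are constant, so f has degree 3.
Fitting a degree-3 polynomial gives f(m) = -2m³ - m² + m - 4.
The coefficient of m³ is -2.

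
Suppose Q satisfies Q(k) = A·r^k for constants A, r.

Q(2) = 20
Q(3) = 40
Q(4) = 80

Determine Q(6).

320

Consecutive ratio: 40/20 = 2, and 80/40 = 2, so r = 2.
Then A·2^2 = 20 gives A = 5, and Q(k) = 5·2^k.
Q(6) = 5·2^6 = 320.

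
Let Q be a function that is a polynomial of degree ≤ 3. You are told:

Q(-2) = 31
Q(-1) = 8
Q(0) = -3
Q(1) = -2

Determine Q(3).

First differences: -23, -11, 1. Second differences: 12, 12.
Level-2 differences are constant, so Q has degree 2.
Fitting a degree-2 polynomial gives Q(x) = 6x² - 5x - 3.
Then Q(3) = 36.

36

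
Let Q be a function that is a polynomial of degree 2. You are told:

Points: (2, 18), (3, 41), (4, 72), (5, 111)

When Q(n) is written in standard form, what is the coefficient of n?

3

First differences: 23, 31, 39. Second differences: 8, 8.
Level-2 differences are constant, so Q has degree 2.
Fitting a degree-2 polynomial gives Q(n) = 4n² + 3n - 4.
The coefficient of n is 3.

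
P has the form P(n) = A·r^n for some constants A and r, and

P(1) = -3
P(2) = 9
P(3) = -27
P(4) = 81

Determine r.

Consecutive ratio: 9/(-3) = -3, and -27/9 = -3, so r = -3.
Then A·(-3)^1 = -3 gives A = 1, and P(n) = 1·(-3)^n.

-3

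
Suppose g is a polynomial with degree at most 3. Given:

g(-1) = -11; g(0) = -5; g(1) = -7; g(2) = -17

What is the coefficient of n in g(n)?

2

First differences: 6, -2, -10. Second differences: -8, -8.
Level-2 differences are constant, so g has degree 2.
Fitting a degree-2 polynomial gives g(n) = -4n² + 2n - 5.
The coefficient of n is 2.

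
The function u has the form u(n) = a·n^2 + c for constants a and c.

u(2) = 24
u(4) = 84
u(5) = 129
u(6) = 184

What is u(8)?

324

From u(2) = 24 and u(4) = 84: 4a + c = 24 and 16a + c = 84.
Subtracting: 12a = 60, so a = 5; then c = 24 − 5·4 = 4.
So u(n) = 5n² + 4, and u(8) = 324.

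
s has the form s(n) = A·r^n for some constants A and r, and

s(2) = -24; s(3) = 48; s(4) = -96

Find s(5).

192

Consecutive ratio: 48/(-24) = -2, and -96/48 = -2, so r = -2.
Then A·(-2)^2 = -24 gives A = -6, and s(n) = -6·(-2)^n.
s(5) = -6·(-2)^5 = 192.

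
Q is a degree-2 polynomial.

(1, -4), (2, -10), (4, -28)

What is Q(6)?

Write Q(m) = am² + bm + c; the 3 given values yield a linear system in the 3 coefficients.
Solving, Q(m) = -m² - 3m.
Then Q(6) = -54.

-54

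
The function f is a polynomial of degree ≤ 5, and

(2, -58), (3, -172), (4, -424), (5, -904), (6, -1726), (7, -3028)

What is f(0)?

-4

Write f(x) = ax^5 + bx^4 + cx³ + dx² + ex + p; the 6 given values yield a linear system in the 6 coefficients.
Solving, the leading coefficient vanishes, and f(x) = -x^4 - x³ - 5x² - 5x - 4.
Then f(0) = -4.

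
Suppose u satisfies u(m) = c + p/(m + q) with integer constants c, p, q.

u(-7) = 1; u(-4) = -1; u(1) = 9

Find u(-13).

2

(u(m) − c)(m + q) = p for each data point; the three points give a linear system in c and q, then p follows.
Solving: c = 3, q = 1, p = 12, so u(m) = 3 + 12/(m + 1).
Then u(-13) = 3 + 12/(-12) = 2.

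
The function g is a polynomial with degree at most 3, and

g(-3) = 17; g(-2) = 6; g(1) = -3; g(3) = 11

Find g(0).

-4

Write g(x) = ax³ + bx² + cx + d; the 4 given values yield a linear system in the 4 coefficients.
Solving, the leading coefficient vanishes, and g(x) = 2x² - x - 4.
Then g(0) = -4.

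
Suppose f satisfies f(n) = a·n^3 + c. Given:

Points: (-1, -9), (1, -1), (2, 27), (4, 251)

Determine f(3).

103

From f(-1) = -9 and f(1) = -1: -1a + c = -9 and 1a + c = -1.
Subtracting: 2a = 8, so a = 4; then c = -9 − 4·(-1) = -5.
So f(n) = 4n³ − 5, and f(3) = 103.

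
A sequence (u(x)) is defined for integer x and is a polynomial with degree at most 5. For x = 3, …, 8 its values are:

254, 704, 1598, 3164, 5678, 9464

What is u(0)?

First differences: 450, 894, 1566, 2514, 3786. Second differences: 444, 672, 948, 1272. Third differences: 228, 276, 324. Fourth differences: 48, 48.
Level-4 differences are constant, so u has degree 4.
Fitting a degree-4 polynomial gives u(x) = 2x^4 + 2x³ + 4x² - 2x + 8.
The constant term is u(0) = 8.

8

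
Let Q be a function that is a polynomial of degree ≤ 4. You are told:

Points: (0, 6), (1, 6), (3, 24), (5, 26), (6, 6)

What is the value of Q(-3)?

114

Write Q(k) = ak^4 + bk³ + ck² + dk + e; the 5 given values yield a linear system in the 5 coefficients.
Solving, the leading coefficient vanishes, and Q(k) = -k³ + 7k² - 6k + 6.
Then Q(-3) = 114.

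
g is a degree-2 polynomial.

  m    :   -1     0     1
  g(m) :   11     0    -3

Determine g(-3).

Write g(m) = am² + bm + c; the 3 given values yield a linear system in the 3 coefficients.
Solving, g(m) = 4m² - 7m.
Then g(-3) = 57.

57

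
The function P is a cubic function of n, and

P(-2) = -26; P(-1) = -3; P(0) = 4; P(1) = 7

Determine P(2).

18

Write P(n) = an³ + bn² + cn + d; the 4 given values yield a linear system in the 4 coefficients.
Solving, P(n) = 2n³ - 2n² + 3n + 4.
Then P(2) = 18.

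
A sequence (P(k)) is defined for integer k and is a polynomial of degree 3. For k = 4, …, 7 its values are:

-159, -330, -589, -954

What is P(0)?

Write P(k) = ak³ + bk² + ck + d; the 4 given values yield a linear system in the 4 coefficients.
Solving, P(k) = -3k³ + k² + 3k + 5.
The constant term is P(0) = 5.

5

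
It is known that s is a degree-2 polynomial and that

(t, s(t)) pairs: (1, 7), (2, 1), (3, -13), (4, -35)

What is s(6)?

-103

First differences: -6, -14, -22. Second differences: -8, -8.
Level-2 differences are constant, so s has degree 2.
Fitting a degree-2 polynomial gives s(t) = -4t² + 6t + 5.
Then s(6) = -103.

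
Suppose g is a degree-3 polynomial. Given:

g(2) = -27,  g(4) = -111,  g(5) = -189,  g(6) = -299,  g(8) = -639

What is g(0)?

Write g(t) = at³ + bt² + ct + d; the 5 given values yield a linear system in the 4 coefficients.
Solving, g(t) = -t³ - t² - 8t + 1.
The constant term is g(0) = 1.

1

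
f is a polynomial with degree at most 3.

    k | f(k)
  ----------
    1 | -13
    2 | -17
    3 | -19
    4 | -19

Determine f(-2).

11

Write f(k) = ak³ + bk² + ck + d; the 4 given values yield a linear system in the 4 coefficients.
Solving, the leading coefficient vanishes, and f(k) = k² - 7k - 7.
Then f(-2) = 11.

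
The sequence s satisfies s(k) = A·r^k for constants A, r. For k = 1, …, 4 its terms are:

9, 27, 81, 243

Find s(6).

Consecutive ratio: 27/9 = 3, and 81/27 = 3, so r = 3.
Then A·3^1 = 9 gives A = 3, and s(k) = 3·3^k.
s(6) = 3·3^6 = 2187.

2187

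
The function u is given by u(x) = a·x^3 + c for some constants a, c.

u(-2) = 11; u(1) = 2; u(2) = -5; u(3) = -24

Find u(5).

From u(-2) = 11 and u(1) = 2: -8a + c = 11 and 1a + c = 2.
Subtracting: 9a = -9, so a = -1; then c = 11 − (-1)·(-8) = 3.
So u(x) = -1x³ + 3, and u(5) = -122.

-122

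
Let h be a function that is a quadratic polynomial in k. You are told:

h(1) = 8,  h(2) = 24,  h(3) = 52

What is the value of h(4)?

Write h(k) = ak² + bk + c; the 3 given values yield a linear system in the 3 coefficients.
Solving, h(k) = 6k² - 2k + 4.
Then h(4) = 92.

92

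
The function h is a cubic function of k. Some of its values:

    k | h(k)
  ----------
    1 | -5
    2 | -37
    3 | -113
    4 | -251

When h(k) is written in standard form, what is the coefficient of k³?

-3

Write h(k) = ak³ + bk² + ck + d; the 4 given values yield a linear system in the 4 coefficients.
Solving, h(k) = -3k³ - 4k² + k + 1.
The coefficient of k³ is -3.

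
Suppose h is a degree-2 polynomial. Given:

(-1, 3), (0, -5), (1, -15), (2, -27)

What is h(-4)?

First differences: -8, -10, -12. Second differences: -2, -2.
Level-2 differences are constant, so h has degree 2.
Fitting a degree-2 polynomial gives h(t) = -t² - 9t - 5.
Then h(-4) = 15.

15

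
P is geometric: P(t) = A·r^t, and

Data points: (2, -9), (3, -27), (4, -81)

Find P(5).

-243

Consecutive ratio: -27/(-9) = 3, and -81/(-27) = 3, so r = 3.
Then A·3^2 = -9 gives A = -1, and P(t) = -1·3^t.
P(5) = -1·3^5 = -243.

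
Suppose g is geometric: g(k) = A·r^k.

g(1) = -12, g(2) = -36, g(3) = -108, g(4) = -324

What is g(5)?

Consecutive ratio: -36/(-12) = 3, and -108/(-36) = 3, so r = 3.
Then A·3^1 = -12 gives A = -4, and g(k) = -4·3^k.
g(5) = -4·3^5 = -972.

-972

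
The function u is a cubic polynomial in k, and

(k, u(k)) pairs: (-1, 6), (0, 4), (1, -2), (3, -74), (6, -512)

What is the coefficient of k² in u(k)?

-2

Write u(k) = ak³ + bk² + ck + d; the 5 given values yield a linear system in the 4 coefficients.
Solving, u(k) = -2k³ - 2k² - 2k + 4.
The coefficient of k² is -2.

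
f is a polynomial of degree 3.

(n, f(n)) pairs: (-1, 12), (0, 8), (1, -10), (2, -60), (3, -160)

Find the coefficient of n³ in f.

-3

Write f(n) = an³ + bn² + cn + d; the 5 given values yield a linear system in the 4 coefficients.
Solving, f(n) = -3n³ - 7n² - 8n + 8.
The coefficient of n³ is -3.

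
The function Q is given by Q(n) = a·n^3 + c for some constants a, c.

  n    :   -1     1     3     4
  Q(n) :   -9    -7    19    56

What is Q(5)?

From Q(-1) = -9 and Q(1) = -7: -1a + c = -9 and 1a + c = -7.
Subtracting: 2a = 2, so a = 1; then c = -9 − 1·(-1) = -8.
So Q(n) = 1n³ − 8, and Q(5) = 117.

117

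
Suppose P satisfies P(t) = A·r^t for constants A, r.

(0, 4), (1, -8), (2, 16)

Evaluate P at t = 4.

64

Consecutive ratio: -8/4 = -2, and 16/(-8) = -2, so r = -2.
Then A·(-2)^0 = 4 gives A = 4, and P(t) = 4·(-2)^t.
P(4) = 4·(-2)^4 = 64.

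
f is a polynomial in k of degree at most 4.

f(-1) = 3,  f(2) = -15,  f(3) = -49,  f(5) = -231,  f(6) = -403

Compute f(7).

Write f(k) = ak^4 + bk³ + ck² + dk + e; the 5 given values yield a linear system in the 5 coefficients.
Solving, the leading coefficient vanishes, and f(k) = -2k³ + k² - k - 1.
Then f(7) = -645.

-645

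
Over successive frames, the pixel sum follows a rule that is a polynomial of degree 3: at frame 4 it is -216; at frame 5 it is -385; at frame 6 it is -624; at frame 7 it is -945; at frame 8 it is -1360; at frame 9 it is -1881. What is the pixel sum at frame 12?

Write the value at t as s(t).
First differences: -169, -239, -321, -415, -521. Second differences: -70, -82, -94, -106. Third differences: -12, -12, -12.
Level-3 differences are constant, so s has degree 3.
Fitting a degree-3 polynomial gives s(t) = -2t³ - 5t² - 2t.
Then s(12) = -4200.

-4200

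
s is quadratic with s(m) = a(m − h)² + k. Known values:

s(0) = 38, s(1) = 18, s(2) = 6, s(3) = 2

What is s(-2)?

102

First differences -20, -12, -4; second difference 8 = 2a, so a = 4.
Expanding, the m-coefficient is −2ah = -8h; matching it to the data gives h = 3, and then k = 2.
So s(m) = 4(m − 3)² + 2.
s(-2) = 4·(-5)² + 2 = 102.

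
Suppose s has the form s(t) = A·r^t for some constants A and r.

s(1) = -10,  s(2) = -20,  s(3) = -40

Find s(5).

Consecutive ratio: -20/(-10) = 2, and -40/(-20) = 2, so r = 2.
Then A·2^1 = -10 gives A = -5, and s(t) = -5·2^t.
s(5) = -5·2^5 = -160.

-160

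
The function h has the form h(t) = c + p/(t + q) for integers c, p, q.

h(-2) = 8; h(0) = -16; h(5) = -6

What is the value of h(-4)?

(h(t) − c)(t + q) = p for each data point; the three points give a linear system in c and q, then p follows.
Solving: c = -4, q = 1, p = -12, so h(t) = -4 − 12/(t + 1).
Then h(-4) = -4 − 12/(-3) = 0.

0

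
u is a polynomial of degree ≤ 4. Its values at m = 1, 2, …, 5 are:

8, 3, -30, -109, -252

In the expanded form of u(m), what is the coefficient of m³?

-3

First differences: -5, -33, -79, -143. Second differences: -28, -46, -64. Third differences: -18, -18.
Level-3 differences are constant, so u has degree 3.
Fitting a degree-3 polynomial gives u(m) = -3m³ + 4m² + 4m + 3.
The coefficient of m³ is -3.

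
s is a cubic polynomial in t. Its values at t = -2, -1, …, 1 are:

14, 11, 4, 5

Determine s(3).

79

Write s(t) = at³ + bt² + ct + d; the 4 given values yield a linear system in the 4 coefficients.
Solving, s(t) = 2t³ + 4t² - 5t + 4.
Then s(3) = 79.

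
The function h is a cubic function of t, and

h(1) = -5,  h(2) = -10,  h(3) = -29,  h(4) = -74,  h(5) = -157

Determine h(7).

-485

First differences: -5, -19, -45, -83. Second differences: -14, -26, -38. Third differences: -12, -12.
Level-3 differences are constant, so h has degree 3.
Fitting a degree-3 polynomial gives h(t) = -2t³ + 5t² - 6t - 2.
Then h(7) = -485.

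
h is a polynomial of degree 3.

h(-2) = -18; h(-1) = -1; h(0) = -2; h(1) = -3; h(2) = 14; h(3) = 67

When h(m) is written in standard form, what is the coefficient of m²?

First differences: 17, -1, -1, 17, 53. Second differences: -18, 0, 18, 36. Third differences: 18, 18, 18.
Level-3 differences are constant, so h has degree 3.
Fitting a degree-3 polynomial gives h(m) = 3m³ - 4m - 2.
The coefficient of m² is 0.

0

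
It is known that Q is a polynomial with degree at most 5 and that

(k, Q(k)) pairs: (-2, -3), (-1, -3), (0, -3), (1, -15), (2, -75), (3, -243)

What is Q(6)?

Write Q(k) = ak^5 + bk^4 + ck³ + dk² + ek + p; the 6 given values yield a linear system in the 6 coefficients.
Solving, the leading coefficient vanishes, and Q(k) = -k^4 - 4k³ - 5k² - 2k - 3.
Then Q(6) = -2355.

-2355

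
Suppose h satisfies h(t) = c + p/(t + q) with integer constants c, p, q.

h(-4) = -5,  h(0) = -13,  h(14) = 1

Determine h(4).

(h(t) − c)(t + q) = p for each data point; the three points give a linear system in c and q, then p follows.
Solving: c = -1, q = -2, p = 24, so h(t) = -1 + 24/(t − 2).
Then h(4) = -1 + 24/2 = 11.

11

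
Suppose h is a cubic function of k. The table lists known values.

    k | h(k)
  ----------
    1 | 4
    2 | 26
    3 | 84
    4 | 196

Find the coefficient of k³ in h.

3

Write h(k) = ak³ + bk² + ck + d; the 4 given values yield a linear system in the 4 coefficients.
Solving, h(k) = 3k³ + k.
The coefficient of k³ is 3.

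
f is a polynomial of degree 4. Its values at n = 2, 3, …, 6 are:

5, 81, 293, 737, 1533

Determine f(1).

-7

Write f(n) = an^4 + bn³ + cn² + dn + e; the 5 given values yield a linear system in the 5 coefficients.
Solving, f(n) = n^4 + 2n³ - 5n² - 2n - 3.
Then f(1) = -7.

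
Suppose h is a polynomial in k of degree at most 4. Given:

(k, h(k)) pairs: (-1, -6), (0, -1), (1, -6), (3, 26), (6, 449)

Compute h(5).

Write h(k) = ak^4 + bk³ + ck² + dk + e; the 5 given values yield a linear system in the 5 coefficients.
Solving, the leading coefficient vanishes, and h(k) = 3k³ - 5k² - 3k - 1.
Then h(5) = 234.

234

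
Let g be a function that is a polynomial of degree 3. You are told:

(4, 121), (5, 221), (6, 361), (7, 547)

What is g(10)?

1441

Write g(m) = am³ + bm² + cm + d; the 4 given values yield a linear system in the 4 coefficients.
Solving, g(m) = m³ + 5m² - 6m + 1.
Then g(10) = 1441.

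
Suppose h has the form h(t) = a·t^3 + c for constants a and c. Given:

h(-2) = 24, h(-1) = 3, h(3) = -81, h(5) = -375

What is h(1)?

-3

From h(-2) = 24 and h(-1) = 3: -8a + c = 24 and -1a + c = 3.
Subtracting: 7a = -21, so a = -3; then c = 24 − (-3)·(-8) = 0.
So h(t) = -3t³ + 0, and h(1) = -3.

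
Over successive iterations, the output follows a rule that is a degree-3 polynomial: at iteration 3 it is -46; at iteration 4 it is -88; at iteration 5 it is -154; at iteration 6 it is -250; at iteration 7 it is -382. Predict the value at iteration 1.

-10

Write the value at m as u(m).
First differences: -42, -66, -96, -132. Second differences: -24, -30, -36. Third differences: -6, -6.
Level-3 differences are constant, so u has degree 3.
Fitting a degree-3 polynomial gives u(m) = -m³ - 5m - 4.
Then u(1) = -10.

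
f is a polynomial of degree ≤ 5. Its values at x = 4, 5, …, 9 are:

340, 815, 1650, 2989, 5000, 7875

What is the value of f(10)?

11830

First differences: 475, 835, 1339, 2011, 2875. Second differences: 360, 504, 672, 864. Third differences: 144, 168, 192. Fourth differences: 24, 24.
Level-4 differences are constant, so f has degree 4.
Fitting a degree-4 polynomial gives f(x) = x^4 + 2x³ - x² - 7x.
Then f(10) = 11830.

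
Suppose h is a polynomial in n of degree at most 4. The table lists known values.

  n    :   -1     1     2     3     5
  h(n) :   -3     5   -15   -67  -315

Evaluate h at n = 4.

-163

Write h(n) = an^4 + bn³ + cn² + dn + e; the 5 given values yield a linear system in the 5 coefficients.
Solving, the leading coefficient vanishes, and h(n) = -2n³ - 4n² + 6n + 5.
Then h(4) = -163.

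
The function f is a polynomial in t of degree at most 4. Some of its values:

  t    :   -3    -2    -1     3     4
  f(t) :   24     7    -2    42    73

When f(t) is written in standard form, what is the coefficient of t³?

0

Write f(t) = at^4 + bt³ + ct² + dt + e; the 5 given values yield a linear system in the 5 coefficients.
Solving, the top 2 coefficients vanish, and f(t) = 4t² + 3t - 3.
The coefficient of t³ is 0.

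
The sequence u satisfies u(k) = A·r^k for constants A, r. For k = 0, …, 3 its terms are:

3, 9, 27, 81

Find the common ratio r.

Consecutive ratio: 9/3 = 3, and 27/9 = 3, so r = 3.
Then A·3^0 = 3 gives A = 3, and u(k) = 3·3^k.

3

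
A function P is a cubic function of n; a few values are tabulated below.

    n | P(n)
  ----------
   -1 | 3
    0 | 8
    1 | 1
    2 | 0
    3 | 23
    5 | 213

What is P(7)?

Write P(n) = an³ + bn² + cn + d; the 6 given values yield a linear system in the 4 coefficients.
Solving, P(n) = 3n³ - 6n² - 4n + 8.
Then P(7) = 715.

715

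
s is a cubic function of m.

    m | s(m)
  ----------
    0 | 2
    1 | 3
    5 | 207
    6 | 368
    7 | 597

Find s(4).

Write s(m) = am³ + bm² + cm + d; the 5 given values yield a linear system in the 4 coefficients.
Solving, s(m) = 2m³ - 2m² + m + 2.
Then s(4) = 102.

102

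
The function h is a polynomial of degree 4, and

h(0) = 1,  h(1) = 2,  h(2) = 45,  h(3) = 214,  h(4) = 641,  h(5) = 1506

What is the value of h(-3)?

First differences: 1, 43, 169, 427, 865. Second differences: 42, 126, 258, 438. Third differences: 84, 132, 180. Fourth differences: 48, 48.
Level-4 differences are constant, so h has degree 4.
Fitting a degree-4 polynomial gives h(x) = 2x^4 + 2x³ + x² - 4x + 1.
Then h(-3) = 130.

130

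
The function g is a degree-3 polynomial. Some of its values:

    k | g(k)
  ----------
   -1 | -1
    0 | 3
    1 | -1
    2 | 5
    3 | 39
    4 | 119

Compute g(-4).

First differences: 4, -4, 6, 34, 80. Second differences: -8, 10, 28, 46. Third differences: 18, 18, 18.
Level-3 differences are constant, so g has degree 3.
Fitting a degree-3 polynomial gives g(k) = 3k³ - 4k² - 3k + 3.
Then g(-4) = -241.

-241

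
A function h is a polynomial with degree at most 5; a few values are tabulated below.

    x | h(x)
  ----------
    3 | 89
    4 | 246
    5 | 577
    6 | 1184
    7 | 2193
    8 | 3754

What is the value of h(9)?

First differences: 157, 331, 607, 1009, 1561. Second differences: 174, 276, 402, 552. Third differences: 102, 126, 150. Fourth differences: 24, 24.
Level-4 differences are constant, so h has degree 4.
Fitting a degree-4 polynomial gives h(x) = x^4 - x³ + 2x² + 5x + 2.
Then h(9) = 6041.

6041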